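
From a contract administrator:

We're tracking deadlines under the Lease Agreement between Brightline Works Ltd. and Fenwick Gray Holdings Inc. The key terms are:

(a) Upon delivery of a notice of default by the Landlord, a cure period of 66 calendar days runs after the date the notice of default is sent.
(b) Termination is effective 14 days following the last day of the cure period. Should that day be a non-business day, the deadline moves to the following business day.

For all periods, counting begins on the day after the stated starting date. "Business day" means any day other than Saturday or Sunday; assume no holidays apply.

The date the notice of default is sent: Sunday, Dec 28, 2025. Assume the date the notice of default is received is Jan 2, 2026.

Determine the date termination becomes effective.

Mar 18, 2026

The last day of the cure period: 66 calendar days after Dec 28, 2025 is Mar 4, 2026.
Adding 14 calendar days to Mar 4, 2026 gives Mar 18, 2026, which is the date termination becomes effective. Mar 18, 2026 is a Wednesday, so no roll-forward applies.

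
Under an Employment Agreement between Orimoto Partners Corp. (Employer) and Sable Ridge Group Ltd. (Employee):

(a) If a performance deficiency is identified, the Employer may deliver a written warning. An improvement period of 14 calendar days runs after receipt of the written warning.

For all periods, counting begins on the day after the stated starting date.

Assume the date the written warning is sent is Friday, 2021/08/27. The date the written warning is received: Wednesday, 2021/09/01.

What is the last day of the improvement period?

2021/09/15

Adding 14 calendar days to 2021/09/01 gives 2021/09/15, which is the last day of the improvement period.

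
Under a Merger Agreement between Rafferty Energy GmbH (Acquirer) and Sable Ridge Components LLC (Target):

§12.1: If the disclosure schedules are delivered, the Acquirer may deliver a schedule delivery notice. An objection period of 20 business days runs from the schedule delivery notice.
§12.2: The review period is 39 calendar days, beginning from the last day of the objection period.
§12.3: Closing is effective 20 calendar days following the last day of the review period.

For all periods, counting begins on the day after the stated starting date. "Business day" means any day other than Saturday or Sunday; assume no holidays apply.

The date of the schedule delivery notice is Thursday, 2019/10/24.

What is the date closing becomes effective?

2020/01/19

From Thursday, 2019/10/24, 20 business days (Oct 25, Oct 28, Oct 29, Oct 30, …, Nov 19, Nov 20, Nov 21, skipping weekends) brings us to Thursday, 2019/11/21, which is the last day of the objection period.
Adding 39 calendar days to 2019/11/21 gives 2019/12/30, which is the last day of the review period.
The date closing becomes effective: 20 calendar days after 2019/12/30 is 2020/01/19.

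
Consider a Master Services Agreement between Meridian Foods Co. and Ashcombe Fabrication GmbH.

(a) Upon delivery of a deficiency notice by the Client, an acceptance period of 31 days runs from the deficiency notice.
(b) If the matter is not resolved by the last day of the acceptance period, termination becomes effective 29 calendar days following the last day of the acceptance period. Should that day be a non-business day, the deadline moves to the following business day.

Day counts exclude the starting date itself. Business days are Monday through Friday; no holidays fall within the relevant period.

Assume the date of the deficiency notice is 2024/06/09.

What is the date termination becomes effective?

Adding 31 calendar days to 2024/06/09 gives 2024/07/10, which is the last day of the acceptance period.
The date termination becomes effective: 2024/07/10 + 29 days = 2024/08/08. 2024/08/08 is a Thursday, so no roll-forward applies.

2024/08/08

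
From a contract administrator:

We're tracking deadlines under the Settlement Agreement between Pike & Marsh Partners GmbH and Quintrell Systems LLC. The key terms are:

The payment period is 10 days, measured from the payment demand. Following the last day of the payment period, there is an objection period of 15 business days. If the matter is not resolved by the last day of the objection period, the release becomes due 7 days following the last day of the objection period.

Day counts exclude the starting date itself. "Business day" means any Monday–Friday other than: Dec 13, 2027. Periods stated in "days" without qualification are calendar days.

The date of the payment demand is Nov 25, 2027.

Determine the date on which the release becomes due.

The last day of the payment period: Nov 25, 2027 + 10 days = Dec 5, 2027.
From Sunday, Dec 5, 2027, 15 business days (Dec 6, Dec 7, Dec 8, Dec 9, …, Dec 23, Dec 24, Dec 27, skipping weekends and the listed holiday on Dec 13) brings us to Monday, Dec 27, 2027, which is the last day of the objection period.
The date on which the release becomes due: Dec 27, 2027 + 7 days = Jan 3, 2028.

Jan 3, 2028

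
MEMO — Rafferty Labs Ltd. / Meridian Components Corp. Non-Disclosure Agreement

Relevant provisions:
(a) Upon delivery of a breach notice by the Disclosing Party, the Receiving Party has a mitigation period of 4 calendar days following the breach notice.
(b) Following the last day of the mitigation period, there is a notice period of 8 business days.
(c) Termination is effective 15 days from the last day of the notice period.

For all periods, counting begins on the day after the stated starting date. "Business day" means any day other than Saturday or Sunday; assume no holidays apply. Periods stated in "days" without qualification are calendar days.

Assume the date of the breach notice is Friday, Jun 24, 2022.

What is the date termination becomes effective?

The last day of the mitigation period: Jun 24, 2022 + 4 days = Jun 28, 2022.
The last day of the notice period: 8 business days after Tuesday, Jun 28, 2022, skipping weekends — Jun 29, Jun 30, Jul 1, Jul 4, Jul 5, Jul 6, Jul 7, Jul 8 — lands on Friday, Jul 8, 2022.
The date termination becomes effective: 15 calendar days after Jul 8, 2022 is Jul 23, 2022.

Jul 23, 2022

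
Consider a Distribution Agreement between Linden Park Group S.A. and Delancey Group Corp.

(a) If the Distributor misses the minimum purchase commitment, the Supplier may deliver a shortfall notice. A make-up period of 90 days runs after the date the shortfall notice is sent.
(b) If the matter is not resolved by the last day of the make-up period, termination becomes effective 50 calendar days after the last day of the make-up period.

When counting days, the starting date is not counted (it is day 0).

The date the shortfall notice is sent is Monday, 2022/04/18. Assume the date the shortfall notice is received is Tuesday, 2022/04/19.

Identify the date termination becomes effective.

2022/09/05

Adding 90 calendar days to 2022/04/18 gives 2022/07/17, which is the last day of the make-up period.
Adding 50 calendar days to 2022/07/17 gives 2022/09/05, which is the date termination becomes effective.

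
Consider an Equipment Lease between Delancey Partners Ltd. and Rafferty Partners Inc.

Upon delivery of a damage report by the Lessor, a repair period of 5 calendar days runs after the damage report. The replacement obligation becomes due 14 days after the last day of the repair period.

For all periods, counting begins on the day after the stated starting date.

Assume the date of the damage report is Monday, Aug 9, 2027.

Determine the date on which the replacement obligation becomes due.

Aug 28, 2027

The last day of the repair period: 5 calendar days after Aug 9, 2027 is Aug 14, 2027.
The date on which the replacement obligation becomes due: 14 calendar days after Aug 14, 2027 is Aug 28, 2027.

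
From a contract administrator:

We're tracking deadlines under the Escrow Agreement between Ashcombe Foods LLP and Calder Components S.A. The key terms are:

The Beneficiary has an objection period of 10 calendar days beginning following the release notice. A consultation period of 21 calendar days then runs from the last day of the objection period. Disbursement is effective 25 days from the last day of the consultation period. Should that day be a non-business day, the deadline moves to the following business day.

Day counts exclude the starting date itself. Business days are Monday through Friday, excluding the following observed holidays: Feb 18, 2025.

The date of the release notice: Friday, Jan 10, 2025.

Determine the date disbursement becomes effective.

Mar 7, 2025

The last day of the objection period: 10 calendar days after Jan 10, 2025 is Jan 20, 2025.
The last day of the consultation period: 21 calendar days after Jan 20, 2025 is Feb 10, 2025.
The date disbursement becomes effective: 25 calendar days after Feb 10, 2025 is Mar 7, 2025. Mar 7, 2025 is a Friday and is not a listed holiday, so no roll-forward applies.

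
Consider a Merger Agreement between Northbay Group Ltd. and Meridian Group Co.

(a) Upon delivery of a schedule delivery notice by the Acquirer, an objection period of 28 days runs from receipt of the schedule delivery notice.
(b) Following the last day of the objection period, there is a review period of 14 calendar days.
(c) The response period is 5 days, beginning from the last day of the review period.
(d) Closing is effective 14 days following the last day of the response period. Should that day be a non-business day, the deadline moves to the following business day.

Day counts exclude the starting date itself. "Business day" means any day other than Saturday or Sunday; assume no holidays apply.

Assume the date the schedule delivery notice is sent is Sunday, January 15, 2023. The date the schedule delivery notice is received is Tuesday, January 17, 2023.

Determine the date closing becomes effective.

March 20, 2023

The last day of the objection period: 28 calendar days after January 17, 2023 is February 14, 2023.
Adding 14 calendar days to February 14, 2023 gives February 28, 2023, which is the last day of the review period.
Adding 5 calendar days to February 28, 2023 gives March 5, 2023, which is the last day of the response period.
The date closing becomes effective: 14 calendar days after March 5, 2023 is March 19, 2023. That falls on a Sunday, so it rolls to the next business day, Monday, March 20, 2023.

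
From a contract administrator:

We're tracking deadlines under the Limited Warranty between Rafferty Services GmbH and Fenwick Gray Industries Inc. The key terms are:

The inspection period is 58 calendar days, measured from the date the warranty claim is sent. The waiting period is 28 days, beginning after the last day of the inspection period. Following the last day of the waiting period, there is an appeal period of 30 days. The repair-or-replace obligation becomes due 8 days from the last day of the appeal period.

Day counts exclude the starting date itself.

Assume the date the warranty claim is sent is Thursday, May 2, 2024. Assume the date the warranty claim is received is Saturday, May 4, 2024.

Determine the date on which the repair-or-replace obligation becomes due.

The last day of the inspection period: May 2, 2024 + 58 days = Jun 29, 2024.
The last day of the waiting period: 28 calendar days after Jun 29, 2024 is Jul 27, 2024.
Adding 30 calendar days to Jul 27, 2024 gives Aug 26, 2024, which is the last day of the appeal period.
The date on which the repair-or-replace obligation becomes due: 8 calendar days after Aug 26, 2024 is Sep 3, 2024.

Sep 3, 2024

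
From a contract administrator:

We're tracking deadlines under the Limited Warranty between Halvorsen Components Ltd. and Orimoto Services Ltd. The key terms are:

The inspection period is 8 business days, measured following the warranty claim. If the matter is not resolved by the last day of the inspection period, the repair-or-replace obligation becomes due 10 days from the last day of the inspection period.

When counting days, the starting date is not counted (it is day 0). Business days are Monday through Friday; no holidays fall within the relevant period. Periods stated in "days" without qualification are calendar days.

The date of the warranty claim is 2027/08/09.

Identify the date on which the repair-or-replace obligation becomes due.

From Monday, 2027/08/09, 8 business days (Aug 10, Aug 11, Aug 12, Aug 13, Aug 16, Aug 17, Aug 18, Aug 19, skipping weekends) brings us to Thursday, 2027/08/19, which is the last day of the inspection period.
The date on which the repair-or-replace obligation becomes due: 10 calendar days after 2027/08/19 is 2027/08/29.

2027/08/29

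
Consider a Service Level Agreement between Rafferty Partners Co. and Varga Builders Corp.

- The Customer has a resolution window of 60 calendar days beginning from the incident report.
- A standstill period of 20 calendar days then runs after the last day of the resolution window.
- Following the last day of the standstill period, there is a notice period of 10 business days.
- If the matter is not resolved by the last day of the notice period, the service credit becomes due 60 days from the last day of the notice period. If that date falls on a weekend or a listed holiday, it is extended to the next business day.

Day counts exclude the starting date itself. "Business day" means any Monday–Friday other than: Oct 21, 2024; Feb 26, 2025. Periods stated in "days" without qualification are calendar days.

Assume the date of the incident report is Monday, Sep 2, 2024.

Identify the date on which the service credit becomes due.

Feb 3, 2025

Adding 60 calendar days to Sep 2, 2024 gives Nov 1, 2024, which is the last day of the resolution window.
The last day of the standstill period: 20 calendar days after Nov 1, 2024 is Nov 21, 2024.
The last day of the notice period: counting 10 business days from Thursday, Nov 21, 2024 (Nov 22, Nov 25, Nov 26, Nov 27, Nov 28, Nov 29, Dec 2, Dec 3, Dec 4, Dec 5, skipping weekends) reaches Thursday, Dec 5, 2024.
The date on which the service credit becomes due: 60 calendar days after Dec 5, 2024 is Feb 3, 2025. Feb 3, 2025 is a Monday and is not a listed holiday, so no roll-forward applies.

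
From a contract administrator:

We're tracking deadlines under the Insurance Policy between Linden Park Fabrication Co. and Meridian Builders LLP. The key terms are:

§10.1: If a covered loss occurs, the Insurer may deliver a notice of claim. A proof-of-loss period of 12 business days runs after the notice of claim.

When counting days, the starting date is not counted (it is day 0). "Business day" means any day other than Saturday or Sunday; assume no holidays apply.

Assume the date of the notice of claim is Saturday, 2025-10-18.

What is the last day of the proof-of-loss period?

2025-11-04

From Saturday, 2025-10-18, 12 business days (Oct 20, Oct 21, Oct 22, Oct 23, …, Oct 31, Nov 3, Nov 4, skipping weekends) brings us to Tuesday, 2025-11-04, which is the last day of the proof-of-loss period.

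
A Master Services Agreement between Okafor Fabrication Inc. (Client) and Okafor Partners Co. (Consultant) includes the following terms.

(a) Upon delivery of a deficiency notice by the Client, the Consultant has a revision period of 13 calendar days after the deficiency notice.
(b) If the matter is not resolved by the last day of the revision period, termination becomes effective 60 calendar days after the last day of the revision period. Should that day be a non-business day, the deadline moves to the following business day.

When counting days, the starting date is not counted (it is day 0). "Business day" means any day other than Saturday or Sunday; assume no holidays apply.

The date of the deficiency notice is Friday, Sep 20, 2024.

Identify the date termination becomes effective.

The last day of the revision period: Sep 20, 2024 + 13 days = Oct 3, 2024.
Adding 60 calendar days to Oct 3, 2024 gives Dec 2, 2024, which is the date termination becomes effective. Dec 2, 2024 is a Monday, so no roll-forward applies.

Dec 2, 2024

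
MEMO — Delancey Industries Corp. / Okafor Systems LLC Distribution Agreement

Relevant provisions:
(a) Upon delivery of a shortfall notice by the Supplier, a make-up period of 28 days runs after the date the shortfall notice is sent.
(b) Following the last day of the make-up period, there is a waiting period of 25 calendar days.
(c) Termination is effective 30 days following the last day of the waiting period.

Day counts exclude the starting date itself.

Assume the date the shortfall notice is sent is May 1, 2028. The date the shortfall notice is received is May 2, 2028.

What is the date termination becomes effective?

The last day of the make-up period: 28 calendar days after May 1, 2028 is May 29, 2028.
The last day of the waiting period: May 29, 2028 + 25 days = Jun 23, 2028.
The date termination becomes effective: Jun 23, 2028 + 30 days = Jul 23, 2028.

Jul 23, 2028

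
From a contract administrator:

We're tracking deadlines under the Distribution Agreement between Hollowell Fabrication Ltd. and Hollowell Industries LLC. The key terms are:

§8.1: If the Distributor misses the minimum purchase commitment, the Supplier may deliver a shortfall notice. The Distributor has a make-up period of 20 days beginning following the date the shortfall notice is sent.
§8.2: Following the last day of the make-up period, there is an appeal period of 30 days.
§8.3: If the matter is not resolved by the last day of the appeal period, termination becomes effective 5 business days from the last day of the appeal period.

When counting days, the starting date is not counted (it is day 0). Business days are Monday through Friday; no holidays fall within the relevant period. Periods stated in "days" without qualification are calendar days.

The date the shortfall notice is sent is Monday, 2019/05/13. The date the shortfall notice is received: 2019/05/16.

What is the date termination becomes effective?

The last day of the make-up period: 2019/05/13 + 20 days = 2019/06/02.
The last day of the appeal period: 30 calendar days after 2019/06/02 is 2019/07/02.
From Tuesday, 2019/07/02, 5 business days (Jul 3, Jul 4, Jul 5, Jul 8, Jul 9, skipping weekends) brings us to Tuesday, 2019/07/09, which is the date termination becomes effective.

2019/07/09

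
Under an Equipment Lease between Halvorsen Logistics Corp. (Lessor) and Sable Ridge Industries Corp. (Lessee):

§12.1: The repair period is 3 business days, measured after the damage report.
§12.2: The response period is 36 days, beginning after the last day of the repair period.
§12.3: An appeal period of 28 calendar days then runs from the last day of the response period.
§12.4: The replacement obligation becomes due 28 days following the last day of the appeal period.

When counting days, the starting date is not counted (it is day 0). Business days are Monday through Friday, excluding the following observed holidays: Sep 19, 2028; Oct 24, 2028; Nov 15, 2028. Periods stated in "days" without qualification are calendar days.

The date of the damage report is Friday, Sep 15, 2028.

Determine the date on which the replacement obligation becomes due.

The last day of the repair period: counting 3 business days from Friday, Sep 15, 2028 (Sep 18, Sep 20, Sep 21, skipping weekends and the listed holiday on Sep 19) reaches Thursday, Sep 21, 2028.
Adding 36 calendar days to Sep 21, 2028 gives Oct 27, 2028, which is the last day of the response period.
The last day of the appeal period: Oct 27, 2028 + 28 days = Nov 24, 2028.
The date on which the replacement obligation becomes due: Nov 24, 2028 + 28 days = Dec 22, 2028.

Dec 22, 2028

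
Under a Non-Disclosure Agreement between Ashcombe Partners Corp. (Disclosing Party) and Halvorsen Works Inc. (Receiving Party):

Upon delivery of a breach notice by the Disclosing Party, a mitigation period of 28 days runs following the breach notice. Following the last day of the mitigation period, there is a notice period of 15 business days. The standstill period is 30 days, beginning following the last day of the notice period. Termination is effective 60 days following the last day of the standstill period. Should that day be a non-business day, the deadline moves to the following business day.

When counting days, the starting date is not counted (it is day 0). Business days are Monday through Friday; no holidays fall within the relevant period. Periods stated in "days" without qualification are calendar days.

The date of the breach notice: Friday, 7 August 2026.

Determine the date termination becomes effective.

24 December 2026

The last day of the mitigation period: 28 calendar days after 7 August 2026 is 4 September 2026.
The last day of the notice period: 15 business days after Friday, 4 September 2026, skipping weekends — Sep 7, Sep 8, Sep 9, Sep 10, …, Sep 23, Sep 24, Sep 25 — lands on Friday, 25 September 2026.
Adding 30 calendar days to 25 September 2026 gives 25 October 2026, which is the last day of the standstill period.
The date termination becomes effective: 60 calendar days after 25 October 2026 is 24 December 2026. 24 December 2026 is a Thursday, so no roll-forward applies.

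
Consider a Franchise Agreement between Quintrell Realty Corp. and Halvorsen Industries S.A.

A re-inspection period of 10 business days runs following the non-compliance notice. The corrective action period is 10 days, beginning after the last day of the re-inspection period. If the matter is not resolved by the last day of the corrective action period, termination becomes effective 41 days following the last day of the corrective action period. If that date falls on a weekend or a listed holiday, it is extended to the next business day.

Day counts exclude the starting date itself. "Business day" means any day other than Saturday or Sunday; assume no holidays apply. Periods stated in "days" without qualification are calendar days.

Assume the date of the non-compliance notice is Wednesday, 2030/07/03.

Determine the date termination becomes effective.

From Wednesday, 2030/07/03, 10 business days (Jul 4, Jul 5, Jul 8, Jul 9, Jul 10, Jul 11, Jul 12, Jul 15, Jul 16, Jul 17, skipping weekends) brings us to Wednesday, 2030/07/17, which is the last day of the re-inspection period.
Adding 10 calendar days to 2030/07/17 gives 2030/07/27, which is the last day of the corrective action period.
The date termination becomes effective: 41 calendar days after 2030/07/27 is 2030/09/06. 2030/09/06 is a Friday, so no roll-forward applies.

2030/09/06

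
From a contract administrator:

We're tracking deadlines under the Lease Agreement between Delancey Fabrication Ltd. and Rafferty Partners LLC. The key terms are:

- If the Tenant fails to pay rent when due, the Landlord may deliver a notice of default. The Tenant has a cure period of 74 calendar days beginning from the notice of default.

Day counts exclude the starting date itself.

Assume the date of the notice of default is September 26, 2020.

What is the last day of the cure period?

Adding 74 calendar days to September 26, 2020 gives December 9, 2020, which is the last day of the cure period.

December 9, 2020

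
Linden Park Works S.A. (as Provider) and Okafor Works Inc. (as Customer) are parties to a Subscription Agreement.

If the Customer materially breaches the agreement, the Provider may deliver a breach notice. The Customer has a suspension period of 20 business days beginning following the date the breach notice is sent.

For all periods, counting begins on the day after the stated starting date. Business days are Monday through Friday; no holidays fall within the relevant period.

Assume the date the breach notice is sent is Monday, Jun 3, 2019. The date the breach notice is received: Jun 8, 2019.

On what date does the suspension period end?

Jul 1, 2019

From Monday, Jun 3, 2019, 20 business days (Jun 4, Jun 5, Jun 6, Jun 7, …, Jun 27, Jun 28, Jul 1, skipping weekends) brings us to Monday, Jul 1, 2019, which is the last day of the suspension period.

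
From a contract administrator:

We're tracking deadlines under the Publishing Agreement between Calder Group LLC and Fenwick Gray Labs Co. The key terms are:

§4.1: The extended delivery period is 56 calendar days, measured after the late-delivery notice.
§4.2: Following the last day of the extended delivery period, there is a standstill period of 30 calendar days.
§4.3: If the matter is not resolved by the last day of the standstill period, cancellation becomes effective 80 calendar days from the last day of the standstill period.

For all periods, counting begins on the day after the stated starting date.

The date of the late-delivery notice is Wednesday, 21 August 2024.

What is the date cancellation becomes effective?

3 February 2025

The last day of the extended delivery period: 56 calendar days after 21 August 2024 is 16 October 2024.
The last day of the standstill period: 16 October 2024 + 30 days = 15 November 2024.
Adding 80 calendar days to 15 November 2024 gives 3 February 2025, which is the date cancellation becomes effective.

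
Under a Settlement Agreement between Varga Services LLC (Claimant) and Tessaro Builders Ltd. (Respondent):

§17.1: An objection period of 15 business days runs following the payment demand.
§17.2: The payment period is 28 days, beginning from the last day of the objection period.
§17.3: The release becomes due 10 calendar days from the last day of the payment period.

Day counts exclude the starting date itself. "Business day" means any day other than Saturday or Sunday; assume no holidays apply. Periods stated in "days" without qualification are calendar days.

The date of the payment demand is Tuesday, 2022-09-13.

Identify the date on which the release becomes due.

From Tuesday, 2022-09-13, 15 business days (Sep 14, Sep 15, Sep 16, Sep 19, …, Sep 30, Oct 3, Oct 4, skipping weekends) brings us to Tuesday, 2022-10-04, which is the last day of the objection period.
Adding 28 calendar days to 2022-10-04 gives 2022-11-01, which is the last day of the payment period.
The date on which the release becomes due: 2022-11-01 + 10 days = 2022-11-11.

2022-11-11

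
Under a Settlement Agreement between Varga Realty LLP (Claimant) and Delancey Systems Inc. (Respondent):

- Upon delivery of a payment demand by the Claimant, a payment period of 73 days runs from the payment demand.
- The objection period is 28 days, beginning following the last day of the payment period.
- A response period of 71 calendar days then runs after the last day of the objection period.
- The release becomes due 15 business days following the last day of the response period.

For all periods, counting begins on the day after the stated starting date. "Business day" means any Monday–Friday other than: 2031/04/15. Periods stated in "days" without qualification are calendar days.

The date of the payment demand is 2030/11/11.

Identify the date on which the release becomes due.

Adding 73 calendar days to 2030/11/11 gives 2031/01/23, which is the last day of the payment period.
Adding 28 calendar days to 2031/01/23 gives 2031/02/20, which is the last day of the objection period.
The last day of the response period: 2031/02/20 + 71 days = 2031/05/02.
The date on which the release becomes due: counting 15 business days from Friday, 2031/05/02 (May 5, May 6, May 7, May 8, …, May 21, May 22, May 23, skipping weekends) reaches Friday, 2031/05/23.

2031/05/23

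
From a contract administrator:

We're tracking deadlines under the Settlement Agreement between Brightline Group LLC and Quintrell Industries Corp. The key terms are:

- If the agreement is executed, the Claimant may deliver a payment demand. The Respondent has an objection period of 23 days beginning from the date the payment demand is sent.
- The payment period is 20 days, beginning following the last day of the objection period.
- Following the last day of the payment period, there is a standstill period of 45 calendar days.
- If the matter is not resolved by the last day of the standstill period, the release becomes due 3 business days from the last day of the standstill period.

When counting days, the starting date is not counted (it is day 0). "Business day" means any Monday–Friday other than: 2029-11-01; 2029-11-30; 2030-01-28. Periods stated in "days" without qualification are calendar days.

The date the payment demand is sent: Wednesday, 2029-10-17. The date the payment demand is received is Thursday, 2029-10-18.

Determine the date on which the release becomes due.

2030-01-16

The last day of the objection period: 23 calendar days after 2029-10-17 is 2029-11-09.
The last day of the payment period: 2029-11-09 + 20 days = 2029-11-29.
The last day of the standstill period: 2029-11-29 + 45 days = 2030-01-13.
The date on which the release becomes due: counting 3 business days from Sunday, 2030-01-13 (Jan 14, Jan 15, Jan 16, skipping weekends) reaches Wednesday, 2030-01-16.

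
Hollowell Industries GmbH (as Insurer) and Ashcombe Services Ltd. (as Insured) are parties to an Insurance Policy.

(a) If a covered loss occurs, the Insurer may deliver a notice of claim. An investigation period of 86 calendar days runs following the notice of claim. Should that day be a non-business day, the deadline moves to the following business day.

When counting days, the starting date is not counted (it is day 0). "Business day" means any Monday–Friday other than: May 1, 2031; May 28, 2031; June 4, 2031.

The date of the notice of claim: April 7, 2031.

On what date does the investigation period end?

The last day of the investigation period: 86 calendar days after April 7, 2031 is July 2, 2031. July 2, 2031 is a Wednesday and is not a listed holiday, so no roll-forward applies.

July 2, 2031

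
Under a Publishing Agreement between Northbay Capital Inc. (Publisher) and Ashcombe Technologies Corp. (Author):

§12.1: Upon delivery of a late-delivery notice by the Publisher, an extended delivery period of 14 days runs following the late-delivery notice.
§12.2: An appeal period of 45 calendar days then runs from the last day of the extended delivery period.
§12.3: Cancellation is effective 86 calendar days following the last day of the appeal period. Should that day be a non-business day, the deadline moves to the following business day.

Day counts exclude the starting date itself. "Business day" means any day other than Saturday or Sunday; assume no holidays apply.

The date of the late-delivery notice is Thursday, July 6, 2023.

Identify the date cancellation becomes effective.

The last day of the extended delivery period: July 6, 2023 + 14 days = July 20, 2023.
The last day of the appeal period: 45 calendar days after July 20, 2023 is September 3, 2023.
The date cancellation becomes effective: September 3, 2023 + 86 days = November 28, 2023. November 28, 2023 is a Tuesday, so no roll-forward applies.

November 28, 2023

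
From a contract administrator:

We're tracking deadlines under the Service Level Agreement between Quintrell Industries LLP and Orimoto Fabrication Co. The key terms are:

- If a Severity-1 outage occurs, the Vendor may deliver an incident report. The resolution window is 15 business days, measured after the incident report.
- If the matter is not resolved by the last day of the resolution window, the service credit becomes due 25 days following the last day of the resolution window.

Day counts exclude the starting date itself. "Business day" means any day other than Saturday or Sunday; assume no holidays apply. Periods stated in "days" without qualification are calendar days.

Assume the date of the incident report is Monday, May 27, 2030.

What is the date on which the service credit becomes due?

From Monday, May 27, 2030, 15 business days (May 28, May 29, May 30, May 31, …, Jun 13, Jun 14, Jun 17, skipping weekends) brings us to Monday, Jun 17, 2030, which is the last day of the resolution window.
The date on which the service credit becomes due: Jun 17, 2030 + 25 days = Jul 12, 2030.

Jul 12, 2030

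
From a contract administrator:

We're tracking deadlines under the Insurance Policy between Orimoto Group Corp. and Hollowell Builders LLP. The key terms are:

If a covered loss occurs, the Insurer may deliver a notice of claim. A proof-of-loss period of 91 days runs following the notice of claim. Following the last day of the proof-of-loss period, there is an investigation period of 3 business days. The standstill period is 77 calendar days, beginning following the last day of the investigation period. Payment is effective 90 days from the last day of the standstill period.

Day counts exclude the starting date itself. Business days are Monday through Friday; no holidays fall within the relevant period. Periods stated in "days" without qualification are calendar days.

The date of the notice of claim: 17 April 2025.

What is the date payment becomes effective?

The last day of the proof-of-loss period: 17 April 2025 + 91 days = 17 July 2025.
The last day of the investigation period: counting 3 business days from Thursday, 17 July 2025 (Jul 18, Jul 21, Jul 22, skipping weekends) reaches Tuesday, 22 July 2025.
The last day of the standstill period: 22 July 2025 + 77 days = 7 October 2025.
Adding 90 calendar days to 7 October 2025 gives 5 January 2026, which is the date payment becomes effective.

5 January 2026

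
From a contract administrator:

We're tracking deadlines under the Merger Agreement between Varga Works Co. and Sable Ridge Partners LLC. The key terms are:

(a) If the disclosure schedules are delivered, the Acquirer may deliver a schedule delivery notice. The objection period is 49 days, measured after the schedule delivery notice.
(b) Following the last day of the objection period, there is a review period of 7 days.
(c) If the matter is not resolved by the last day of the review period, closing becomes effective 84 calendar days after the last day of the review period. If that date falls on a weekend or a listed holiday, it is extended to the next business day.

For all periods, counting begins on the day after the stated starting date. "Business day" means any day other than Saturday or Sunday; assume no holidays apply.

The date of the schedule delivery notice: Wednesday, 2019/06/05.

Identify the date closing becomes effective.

The last day of the objection period: 49 calendar days after 2019/06/05 is 2019/07/24.
The last day of the review period: 7 calendar days after 2019/07/24 is 2019/07/31.
Adding 84 calendar days to 2019/07/31 gives 2019/10/23, which is the date closing becomes effective. 2019/10/23 is a Wednesday, so no roll-forward applies.

2019/10/23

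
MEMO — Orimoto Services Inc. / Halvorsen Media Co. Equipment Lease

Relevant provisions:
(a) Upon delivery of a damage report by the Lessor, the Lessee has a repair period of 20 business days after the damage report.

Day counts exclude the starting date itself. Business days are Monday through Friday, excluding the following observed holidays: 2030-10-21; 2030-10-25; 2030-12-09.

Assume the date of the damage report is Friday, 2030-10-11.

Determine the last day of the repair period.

2030-11-12

The last day of the repair period: counting 20 business days from Friday, 2030-10-11 (Oct 14, Oct 15, Oct 16, Oct 17, …, Nov 8, Nov 11, Nov 12, skipping weekends and the listed holidays on Oct 21, Oct 25) reaches Tuesday, 2030-11-12.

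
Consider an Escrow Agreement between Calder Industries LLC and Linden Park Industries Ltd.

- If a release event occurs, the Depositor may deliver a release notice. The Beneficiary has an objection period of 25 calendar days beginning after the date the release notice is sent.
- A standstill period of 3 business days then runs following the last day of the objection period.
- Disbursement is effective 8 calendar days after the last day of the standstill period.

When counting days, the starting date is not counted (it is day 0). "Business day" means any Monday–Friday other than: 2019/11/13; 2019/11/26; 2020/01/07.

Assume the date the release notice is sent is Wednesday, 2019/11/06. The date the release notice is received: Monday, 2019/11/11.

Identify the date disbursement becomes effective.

Adding 25 calendar days to 2019/11/06 gives 2019/12/01, which is the last day of the objection period.
The last day of the standstill period: counting 3 business days from Sunday, 2019/12/01 (Dec 2, Dec 3, Dec 4, skipping weekends) reaches Wednesday, 2019/12/04.
The date disbursement becomes effective: 8 calendar days after 2019/12/04 is 2019/12/12.

2019/12/12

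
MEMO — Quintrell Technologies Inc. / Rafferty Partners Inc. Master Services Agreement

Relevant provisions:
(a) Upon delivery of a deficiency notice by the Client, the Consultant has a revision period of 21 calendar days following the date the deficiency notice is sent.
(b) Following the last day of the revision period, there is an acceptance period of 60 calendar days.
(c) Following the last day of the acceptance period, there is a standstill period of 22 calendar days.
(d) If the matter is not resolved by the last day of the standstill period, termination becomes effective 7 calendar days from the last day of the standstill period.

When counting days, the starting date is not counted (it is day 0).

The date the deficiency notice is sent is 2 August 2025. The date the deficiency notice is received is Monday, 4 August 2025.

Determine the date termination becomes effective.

20 November 2025

The last day of the revision period: 2 August 2025 + 21 days = 23 August 2025.
The last day of the acceptance period: 23 August 2025 + 60 days = 22 October 2025.
The last day of the standstill period: 22 calendar days after 22 October 2025 is 13 November 2025.
Adding 7 calendar days to 13 November 2025 gives 20 November 2025, which is the date termination becomes effective.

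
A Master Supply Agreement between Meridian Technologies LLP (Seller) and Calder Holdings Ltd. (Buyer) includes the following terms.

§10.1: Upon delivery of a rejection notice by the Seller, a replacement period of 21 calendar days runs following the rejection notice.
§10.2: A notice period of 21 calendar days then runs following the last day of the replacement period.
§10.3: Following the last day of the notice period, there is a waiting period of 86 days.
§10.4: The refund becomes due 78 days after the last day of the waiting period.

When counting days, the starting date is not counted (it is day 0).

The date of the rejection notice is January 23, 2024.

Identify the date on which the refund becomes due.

August 16, 2024

Adding 21 calendar days to January 23, 2024 gives February 13, 2024, which is the last day of the replacement period.
Adding 21 calendar days to February 13, 2024 gives March 5, 2024, which is the last day of the notice period.
The last day of the waiting period: 86 calendar days after March 5, 2024 is May 30, 2024.
The date on which the refund becomes due: May 30, 2024 + 78 days = August 16, 2024.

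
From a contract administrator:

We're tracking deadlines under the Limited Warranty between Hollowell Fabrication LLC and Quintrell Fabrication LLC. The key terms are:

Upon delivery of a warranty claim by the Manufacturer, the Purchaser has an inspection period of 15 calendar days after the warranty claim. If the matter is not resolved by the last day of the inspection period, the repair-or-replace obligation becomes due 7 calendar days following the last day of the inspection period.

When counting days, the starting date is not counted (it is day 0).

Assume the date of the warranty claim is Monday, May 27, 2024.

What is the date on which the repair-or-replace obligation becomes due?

The last day of the inspection period: 15 calendar days after May 27, 2024 is June 11, 2024.
Adding 7 calendar days to June 11, 2024 gives June 18, 2024, which is the date on which the repair-or-replace obligation becomes due.

June 18, 2024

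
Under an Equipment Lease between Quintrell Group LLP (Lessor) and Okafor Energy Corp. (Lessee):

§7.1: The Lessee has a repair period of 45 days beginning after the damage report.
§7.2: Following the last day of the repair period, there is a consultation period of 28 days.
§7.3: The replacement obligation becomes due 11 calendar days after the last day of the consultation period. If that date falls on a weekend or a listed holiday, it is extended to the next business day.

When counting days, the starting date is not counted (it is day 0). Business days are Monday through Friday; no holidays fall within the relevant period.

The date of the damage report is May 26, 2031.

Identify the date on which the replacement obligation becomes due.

The last day of the repair period: 45 calendar days after May 26, 2031 is July 10, 2031.
The last day of the consultation period: July 10, 2031 + 28 days = August 7, 2031.
The date on which the replacement obligation becomes due: August 7, 2031 + 11 days = August 18, 2031. August 18, 2031 is a Monday, so no roll-forward applies.

August 18, 2031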